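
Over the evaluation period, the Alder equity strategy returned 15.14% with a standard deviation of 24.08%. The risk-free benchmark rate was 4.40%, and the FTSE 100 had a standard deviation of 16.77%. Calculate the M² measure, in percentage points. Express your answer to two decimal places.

Sharpe = (Rp − Rf) / σp = (15.14% − 4.40%) / 24.08% = 0.4460
M² = Rf + Sharpe × σm = 4.40% + 0.4460 × 16.77% = 11.8794%

11.88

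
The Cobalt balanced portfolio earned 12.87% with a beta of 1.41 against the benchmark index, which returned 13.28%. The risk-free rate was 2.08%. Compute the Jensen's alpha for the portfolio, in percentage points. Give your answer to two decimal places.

-5.00

CAPM expected return = Rf + β(Rm − Rf) = 2.08% + 1.41 × (13.28% − 2.08%) = 2.08 + 1.41 × 11.20 = 17.8720%
Jensen's α = Rp − E[R] = 12.87% − 17.8720% = -5.0020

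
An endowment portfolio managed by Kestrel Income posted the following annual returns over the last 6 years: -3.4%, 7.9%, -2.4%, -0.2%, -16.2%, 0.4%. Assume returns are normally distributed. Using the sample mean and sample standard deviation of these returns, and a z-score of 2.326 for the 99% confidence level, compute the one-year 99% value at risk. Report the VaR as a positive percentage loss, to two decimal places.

20.64

r̄ = (-3.4 + 7.9 − 2.4 − 0.2 − 16.2 + 0.4) / 6 = -2.3167%
Σ(r − r̄)² = 310.1683; sample σ = √(310.1683/5) = 7.8761%
VaR = −(r̄ − z·σ) = −(-2.3167 − 2.326 × 7.8761) = −(-20.6365) = 20.6365%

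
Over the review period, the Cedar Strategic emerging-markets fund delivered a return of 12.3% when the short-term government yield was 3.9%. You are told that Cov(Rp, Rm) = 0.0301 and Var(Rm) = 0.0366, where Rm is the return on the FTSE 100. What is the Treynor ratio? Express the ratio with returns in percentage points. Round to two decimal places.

β = Cov / Var = 0.0301 / 0.0366 = 0.8224
Treynor = (Rp − Rf) / β = (12.3% − 3.9%) / 0.8224 = 8.40 / 0.8224 = 10.2140

10.21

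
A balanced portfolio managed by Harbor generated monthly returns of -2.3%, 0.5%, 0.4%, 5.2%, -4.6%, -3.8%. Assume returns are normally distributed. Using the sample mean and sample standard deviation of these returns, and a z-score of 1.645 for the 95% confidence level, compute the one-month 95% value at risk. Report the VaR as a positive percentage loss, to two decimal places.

6.69

μ = (-2.3 + 0.5 + 0.4 + 5.2 − 4.6 − 3.8) / 6 = -4.60 / 6 = -0.7667%
Σ(r − μ)² = 64.8133; sample σ = √(64.8133/5) = 3.6004%
VaR = −(μ − z·σ) = −(-0.7667 − 1.645 × 3.6004) = −(-6.6894) = 6.6894%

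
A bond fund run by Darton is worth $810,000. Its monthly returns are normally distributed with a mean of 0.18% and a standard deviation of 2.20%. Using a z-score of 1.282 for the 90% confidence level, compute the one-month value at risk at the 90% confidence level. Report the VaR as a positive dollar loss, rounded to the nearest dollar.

Return at the 90% tail: μ − z·σ = 0.18% − 1.282 × 2.20% = 0.18 − 2.8204 = -2.6404%
VaR = −(-2.6404%) × $810,000 = 2.6404% × $810,000 = $21,387

$21,387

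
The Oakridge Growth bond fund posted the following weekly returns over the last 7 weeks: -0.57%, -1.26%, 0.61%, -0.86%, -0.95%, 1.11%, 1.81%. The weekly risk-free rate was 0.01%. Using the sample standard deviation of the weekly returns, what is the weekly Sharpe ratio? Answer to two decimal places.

-0.02

Mean return μ = -0.110 / 7 = -0.0157%
Σ(r − μ)² = (-0.57 − (-0.0157))² + (-1.26 − (-0.0157))² + … = 8.4332
sample σ = √(8.4332 / 6) = √1.4055 = 1.1855%
Sharpe = (μ − rf) / σ = (-0.0157 − 0.01) / 1.1855 = -0.0257 / 1.1855 = -0.0217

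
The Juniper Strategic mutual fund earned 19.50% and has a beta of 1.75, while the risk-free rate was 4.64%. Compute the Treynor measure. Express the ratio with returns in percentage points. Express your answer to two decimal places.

8.49

Treynor = (Rp − Rf) / β = (19.50% − 4.64%) / 1.75 = 14.86 / 1.75 = 8.4914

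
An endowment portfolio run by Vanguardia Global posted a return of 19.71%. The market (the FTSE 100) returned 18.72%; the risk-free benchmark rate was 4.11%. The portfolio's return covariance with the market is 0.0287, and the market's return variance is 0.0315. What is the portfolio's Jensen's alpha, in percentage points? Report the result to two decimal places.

β = Cov / Var = 0.0287 / 0.0315 = 0.9111
E[R] = Rf + β(Rm − Rf) = 4.11% + 0.9111 × (18.72% − 4.11%) = 17.4212%
α = Rp − E[R] = 19.71% − 17.4212% = 2.2888

2.29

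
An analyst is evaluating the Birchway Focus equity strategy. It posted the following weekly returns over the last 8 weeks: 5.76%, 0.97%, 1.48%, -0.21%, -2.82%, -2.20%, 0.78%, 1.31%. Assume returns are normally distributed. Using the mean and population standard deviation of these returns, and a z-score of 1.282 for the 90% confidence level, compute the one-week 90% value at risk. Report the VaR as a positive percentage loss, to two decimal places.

2.51

Mean return r̄ = 5.070 / 8 = 0.6338%
Population σ = √[Σ(r − r̄)² / 8] = √[48.2568 / 8] = √6.0321 = 2.4560%
VaR = −(r̄ − z·σ) = −(0.6338 − 1.282 × 2.4560) = −(-2.5148) = 2.5148%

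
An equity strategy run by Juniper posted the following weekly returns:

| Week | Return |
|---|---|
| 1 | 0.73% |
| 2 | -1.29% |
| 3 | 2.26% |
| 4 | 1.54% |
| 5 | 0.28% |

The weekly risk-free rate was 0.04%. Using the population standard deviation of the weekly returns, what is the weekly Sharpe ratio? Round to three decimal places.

r̄ = (0.73 − 1.29 + 2.26 + 1.54 + 0.28) / 5 = 0.7040%
Σ(r − r̄)² = (0.73 − 0.7040)² + (-1.29 − 0.7040)² + (2.26 − 0.7040)² + … = 7.2765
σ = √[7.2765 / 5] = 1.2064%
Sharpe = (r̄ − rf) / σ = (0.7040 − 0.04) / 1.2064 = 0.6640 / 1.2064 = 0.5504

0.550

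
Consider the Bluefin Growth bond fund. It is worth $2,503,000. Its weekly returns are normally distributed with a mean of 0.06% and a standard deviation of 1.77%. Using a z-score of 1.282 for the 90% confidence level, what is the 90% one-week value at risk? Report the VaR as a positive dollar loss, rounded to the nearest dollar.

$55,295

Return at the 90% tail: μ − z·σ = 0.06% − 1.282 × 1.77% = 0.06 − 2.26914 = -2.20914%
VaR = −(-2.20914%) × $2,503,000 = 2.20914% × $2,503,000 = $55,295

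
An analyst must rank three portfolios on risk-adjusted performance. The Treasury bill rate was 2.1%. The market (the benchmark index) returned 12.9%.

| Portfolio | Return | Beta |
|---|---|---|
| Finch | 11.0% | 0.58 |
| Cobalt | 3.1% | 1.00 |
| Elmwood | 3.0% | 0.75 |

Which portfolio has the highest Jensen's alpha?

Finch: α = 11.0% − [2.1% + 0.58 × (12.9% − 2.1%)] = 2.636
Cobalt: α = 3.1% − [2.1% + 1.00 × (12.9% − 2.1%)] = -9.800
Elmwood: α = 3.0% − [2.1% + 0.75 × (12.9% − 2.1%)] = -7.200
Highest: Finch (2.636).

Finch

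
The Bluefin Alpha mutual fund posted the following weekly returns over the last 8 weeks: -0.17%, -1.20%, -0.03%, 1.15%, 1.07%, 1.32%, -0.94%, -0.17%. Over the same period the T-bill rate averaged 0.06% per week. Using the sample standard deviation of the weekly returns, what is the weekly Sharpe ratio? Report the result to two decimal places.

Mean return r̄ = 1.030 / 8 = 0.1288%
Σ(r − r̄)² = 6.4595; sample σ = √(6.4595/7) = 0.9606%
Sharpe = (r̄ − rf) / σ = (0.1288 − 0.06) / 0.9606 = 0.0688 / 0.9606 = 0.0716

0.07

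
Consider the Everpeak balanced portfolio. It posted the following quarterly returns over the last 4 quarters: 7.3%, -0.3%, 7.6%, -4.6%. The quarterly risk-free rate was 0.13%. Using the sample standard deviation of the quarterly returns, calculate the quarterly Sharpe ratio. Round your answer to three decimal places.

μ = (7.3 − 0.3 + 7.6 − 4.6) / 4 = 10.00 / 4 = 2.5000%
Σ(r − μ)² = (7.3 − 2.5000)² + (-0.3 − 2.5000)² + (7.6 − 2.5000)² + … = 107.3000
σ = √[107.3000 / 3] = 5.9805%
Sharpe = (μ − rf) / σ = (2.5000 − 0.13) / 5.9805 = 2.3700 / 5.9805 = 0.3963

0.396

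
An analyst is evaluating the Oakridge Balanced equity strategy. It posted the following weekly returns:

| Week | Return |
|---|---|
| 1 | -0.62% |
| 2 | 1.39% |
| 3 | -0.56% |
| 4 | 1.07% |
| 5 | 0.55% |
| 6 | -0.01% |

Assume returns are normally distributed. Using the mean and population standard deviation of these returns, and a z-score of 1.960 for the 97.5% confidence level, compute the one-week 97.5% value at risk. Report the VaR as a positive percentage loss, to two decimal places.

1.20

μ = (-0.62 + 1.39 − 0.56 + 1.07 + 0.55 − 0.01) / 6 = 1.820 / 6 = 0.3033%
Population σ = √[Σ(r − μ)² / 6] = √[3.5255 / 6] = √0.5876 = 0.7666%
VaR = −(μ − z·σ) = −(0.3033 − 1.960 × 0.7666) = −(-1.1992) = 1.1992%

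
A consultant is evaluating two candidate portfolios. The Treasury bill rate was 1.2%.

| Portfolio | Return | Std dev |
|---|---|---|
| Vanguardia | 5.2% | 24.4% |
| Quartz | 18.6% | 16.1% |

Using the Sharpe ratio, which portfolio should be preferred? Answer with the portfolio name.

Quartz

Vanguardia: Sharpe ratio = (5.2% − 1.2%) / 24.4% = 0.164
Quartz: Sharpe ratio = (18.6% − 1.2%) / 16.1% = 1.081
Highest: Quartz (1.081).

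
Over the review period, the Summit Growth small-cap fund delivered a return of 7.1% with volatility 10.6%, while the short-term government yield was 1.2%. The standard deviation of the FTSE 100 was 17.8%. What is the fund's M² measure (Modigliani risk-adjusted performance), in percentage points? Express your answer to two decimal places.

Sharpe = (Rp − Rf) / σp = (7.1% − 1.2%) / 10.6% = 0.5566
M² = Rf + Sharpe × σm = 1.2% + 0.5566 × 17.8% = 11.1075%

11.11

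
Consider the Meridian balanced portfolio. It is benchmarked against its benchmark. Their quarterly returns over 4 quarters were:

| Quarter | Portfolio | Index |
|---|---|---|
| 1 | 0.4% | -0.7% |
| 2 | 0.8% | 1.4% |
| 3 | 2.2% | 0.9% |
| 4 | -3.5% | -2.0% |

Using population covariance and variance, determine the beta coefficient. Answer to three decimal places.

1.359

r̄p = -0.0250%,  r̄m = -0.1000%
Cov = Σ(rp − r̄p)(rm − r̄m) / 4 = 2.4525
Var(rm) = Σ(rm − r̄m)² / 4 = 1.8050
β = Cov / Var = 2.4525 / 1.8050 = 1.3587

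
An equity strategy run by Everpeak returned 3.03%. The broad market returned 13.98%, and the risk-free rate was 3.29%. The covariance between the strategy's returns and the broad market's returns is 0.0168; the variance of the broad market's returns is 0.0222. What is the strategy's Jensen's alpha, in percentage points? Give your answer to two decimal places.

-8.35

β = Cov / Var = 0.0168 / 0.0222 = 0.7568
E[R] = Rf + β(Rm − Rf) = 3.29% + 0.7568 × (13.98% − 3.29%) = 11.3802%
α = Rp − E[R] = 3.03% − 11.3802% = -8.3502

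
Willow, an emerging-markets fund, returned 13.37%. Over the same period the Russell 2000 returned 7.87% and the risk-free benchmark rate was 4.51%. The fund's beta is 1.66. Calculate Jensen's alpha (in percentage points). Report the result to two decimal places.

CAPM expected return = Rf + β(Rm − Rf) = 4.51% + 1.66 × (7.87% − 4.51%) = 4.51 + 1.66 × 3.36 = 10.0876%
Jensen's α = Rp − E[R] = 13.37% − 10.0876% = 3.2824

3.28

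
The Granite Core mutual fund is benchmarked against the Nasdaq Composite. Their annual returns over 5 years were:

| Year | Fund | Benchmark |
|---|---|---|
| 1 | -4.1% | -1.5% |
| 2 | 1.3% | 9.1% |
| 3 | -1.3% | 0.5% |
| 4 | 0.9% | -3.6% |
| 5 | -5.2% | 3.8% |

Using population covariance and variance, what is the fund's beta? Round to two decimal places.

0.08

r̄p = -1.6800%,  r̄m = 1.6600%
Cov = Σ(rp − r̄p)(rm − r̄m) / 5 = 1.6548
Var(rm) = Σ(rm − r̄m)² / 5 = 19.7864
β = Cov / Var = 1.6548 / 19.7864 = 0.0836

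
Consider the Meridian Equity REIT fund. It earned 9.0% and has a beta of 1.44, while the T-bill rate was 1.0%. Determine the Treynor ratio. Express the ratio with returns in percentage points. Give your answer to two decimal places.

5.56

Treynor = (Rp − Rf) / β = (9.0% − 1.0%) / 1.44 = 8.00 / 1.44 = 5.5556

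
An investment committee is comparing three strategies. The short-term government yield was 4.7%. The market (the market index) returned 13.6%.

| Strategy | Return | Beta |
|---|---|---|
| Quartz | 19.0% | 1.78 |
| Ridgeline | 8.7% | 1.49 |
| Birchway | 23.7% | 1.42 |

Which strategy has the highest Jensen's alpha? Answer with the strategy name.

Quartz: α = 19.0% − [4.7% + 1.78 × (13.6% − 4.7%)] = -1.542
Ridgeline: α = 8.7% − [4.7% + 1.49 × (13.6% − 4.7%)] = -9.261
Birchway: α = 23.7% − [4.7% + 1.42 × (13.6% − 4.7%)] = 6.362
Highest: Birchway (6.362).

Birchway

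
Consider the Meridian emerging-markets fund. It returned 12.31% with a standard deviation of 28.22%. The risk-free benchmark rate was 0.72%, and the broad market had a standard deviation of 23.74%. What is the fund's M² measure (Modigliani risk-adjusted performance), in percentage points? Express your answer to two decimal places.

Sharpe = (Rp − Rf) / σp = (12.31% − 0.72%) / 28.22% = 0.4107
M² = Rf + Sharpe × σm = 0.72% + 0.4107 × 23.74% = 10.4700%

10.47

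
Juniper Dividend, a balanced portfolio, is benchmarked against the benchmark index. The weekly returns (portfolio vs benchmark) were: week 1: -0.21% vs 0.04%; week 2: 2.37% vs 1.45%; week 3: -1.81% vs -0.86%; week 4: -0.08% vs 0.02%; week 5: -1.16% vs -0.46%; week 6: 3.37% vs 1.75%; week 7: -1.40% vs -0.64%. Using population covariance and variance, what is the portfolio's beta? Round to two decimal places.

r̄p = 0.1543%,  r̄m = 0.1857%
Cov = Σ(rp − r̄p)(rm − r̄m) / 7 = 1.7299
Var(rm) = Σ(rm − r̄m)² / 7 = 0.8981
β = Cov / Var = 1.7299 / 0.8981 = 1.9262

1.93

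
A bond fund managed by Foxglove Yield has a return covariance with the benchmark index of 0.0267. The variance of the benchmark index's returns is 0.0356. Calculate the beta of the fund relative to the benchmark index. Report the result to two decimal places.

β = Cov(Rp, Rm) / Var(Rm) = 0.0267 / 0.0356 = 0.7500

0.75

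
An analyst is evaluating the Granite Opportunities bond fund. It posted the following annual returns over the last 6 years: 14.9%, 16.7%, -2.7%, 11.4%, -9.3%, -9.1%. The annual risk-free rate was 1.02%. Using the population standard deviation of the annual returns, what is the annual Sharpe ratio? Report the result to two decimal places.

0.24

Mean return r̄ = 21.90 / 6 = 3.6500%
Σ(r − r̄)² = (14.9 − 3.6500)² + (16.7 − 3.6500)² + … = 727.5150
population σ = √(727.5150 / 6) = √121.2525 = 11.0115%
Sharpe = (r̄ − rf) / σ = (3.6500 − 1.02) / 11.0115 = 2.6300 / 11.0115 = 0.2388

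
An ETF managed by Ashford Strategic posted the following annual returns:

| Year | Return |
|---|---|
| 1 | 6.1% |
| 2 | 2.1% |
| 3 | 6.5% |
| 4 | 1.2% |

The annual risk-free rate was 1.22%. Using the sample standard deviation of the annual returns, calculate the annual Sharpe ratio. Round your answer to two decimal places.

1.01

Mean return r̄ = 15.90 / 4 = 3.9750%
Sample std dev = √[22.1075 / 3] = 2.7146%
Sharpe = (r̄ − rf) / σ = (3.9750 − 1.22) / 2.7146 = 2.7550 / 2.7146 = 1.0149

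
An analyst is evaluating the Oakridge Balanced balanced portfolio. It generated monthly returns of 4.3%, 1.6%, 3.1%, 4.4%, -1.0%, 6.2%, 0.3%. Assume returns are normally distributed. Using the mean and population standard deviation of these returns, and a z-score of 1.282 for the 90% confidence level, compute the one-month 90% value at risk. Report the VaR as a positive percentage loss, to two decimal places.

Mean return μ = 18.90 / 7 = 2.7000%
Σ(r − μ)² = (4.3 − 2.7000)² + (1.6 − 2.7000)² + (3.1 − 2.7000)² + … = 38.5200
population σ = √(38.5200 / 7) = √5.5029 = 2.3458%
VaR = −(μ − z·σ) = −(2.7000 − 1.282 × 2.3458) = −(-0.3073) = 0.3073%

0.31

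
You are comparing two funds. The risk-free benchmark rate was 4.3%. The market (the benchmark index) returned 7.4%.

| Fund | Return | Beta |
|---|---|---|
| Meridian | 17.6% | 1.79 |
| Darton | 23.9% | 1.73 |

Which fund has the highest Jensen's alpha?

Darton

Meridian: α = 17.6% − [4.3% + 1.79 × (7.4% − 4.3%)] = 7.751
Darton: α = 23.9% − [4.3% + 1.73 × (7.4% − 4.3%)] = 14.237
Highest: Darton (14.237).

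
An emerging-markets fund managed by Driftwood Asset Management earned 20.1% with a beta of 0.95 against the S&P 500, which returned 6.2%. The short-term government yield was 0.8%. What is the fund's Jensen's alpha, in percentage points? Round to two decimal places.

14.17

CAPM expected return = Rf + β(Rm − Rf) = 0.8% + 0.95 × (6.2% − 0.8%) = 0.8 + 0.95 × 5.40 = 5.9300%
Jensen's α = Rp − E[R] = 20.1% − 5.9300% = 14.1700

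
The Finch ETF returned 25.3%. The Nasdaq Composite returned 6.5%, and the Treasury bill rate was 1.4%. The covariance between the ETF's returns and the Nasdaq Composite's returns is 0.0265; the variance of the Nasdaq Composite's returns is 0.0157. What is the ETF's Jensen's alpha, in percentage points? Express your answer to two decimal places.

β = Cov / Var = 0.0265 / 0.0157 = 1.6879
E[R] = Rf + β(Rm − Rf) = 1.4% + 1.6879 × (6.5% − 1.4%) = 10.0083%
α = Rp − E[R] = 25.3% − 10.0083% = 15.2917

15.29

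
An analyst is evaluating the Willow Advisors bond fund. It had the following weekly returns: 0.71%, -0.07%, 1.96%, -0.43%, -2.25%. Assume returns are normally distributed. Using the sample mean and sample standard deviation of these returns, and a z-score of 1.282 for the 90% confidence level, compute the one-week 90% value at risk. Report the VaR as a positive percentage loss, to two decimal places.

2.00

Mean return μ = -0.080 / 5 = -0.0160%
Σ(r − μ)² = 9.5967; sample σ = √(9.5967/4) = 1.5489%
VaR = −(μ − z·σ) = −(-0.0160 − 1.282 × 1.5489) = −(-2.0017) = 2.0017%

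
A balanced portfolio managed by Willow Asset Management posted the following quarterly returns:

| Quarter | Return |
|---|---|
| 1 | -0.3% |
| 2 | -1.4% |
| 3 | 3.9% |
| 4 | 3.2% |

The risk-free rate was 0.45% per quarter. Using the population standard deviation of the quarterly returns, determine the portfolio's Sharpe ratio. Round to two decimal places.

μ = (-0.3 − 1.4 + 3.9 + 3.2) / 4 = 1.3500%
Σ(r − μ)² = 20.2100; population σ = √(20.2100/4) = 2.2478%
Sharpe = (μ − rf) / σ = (1.3500 − 0.45) / 2.2478 = 0.9000 / 2.2478 = 0.4004

0.40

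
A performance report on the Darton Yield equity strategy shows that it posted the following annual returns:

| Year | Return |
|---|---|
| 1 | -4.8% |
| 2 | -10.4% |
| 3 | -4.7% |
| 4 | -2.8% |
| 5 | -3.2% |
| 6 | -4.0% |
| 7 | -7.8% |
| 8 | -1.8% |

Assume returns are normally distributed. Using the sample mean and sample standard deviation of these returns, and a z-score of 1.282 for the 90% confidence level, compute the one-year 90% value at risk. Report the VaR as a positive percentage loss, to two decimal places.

r̄ = (-4.8 − 10.4 − 4.7 − 2.8 − 3.2 − 4 − 7.8 − 1.8) / 8 = -4.9375%
Sample σ = √[Σ(r − r̄)² / 7] = √[56.4188 / 7] = √8.0598 = 2.8390%
VaR = −(r̄ − z·σ) = −(-4.9375 − 1.282 × 2.8390) = −(-8.5771) = 8.5771%

8.58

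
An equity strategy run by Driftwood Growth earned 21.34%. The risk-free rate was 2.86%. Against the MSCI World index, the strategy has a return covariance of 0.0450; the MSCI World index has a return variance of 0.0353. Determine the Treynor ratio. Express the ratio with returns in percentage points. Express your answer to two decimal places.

14.50

β = Cov / Var = 0.0450 / 0.0353 = 1.2748
Treynor = (Rp − Rf) / β = (21.34% − 2.86%) / 1.2748 = 18.48 / 1.2748 = 14.4964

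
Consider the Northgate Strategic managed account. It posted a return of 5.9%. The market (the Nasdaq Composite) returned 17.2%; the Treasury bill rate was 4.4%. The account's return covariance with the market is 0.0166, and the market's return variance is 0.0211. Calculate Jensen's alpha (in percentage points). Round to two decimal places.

β = Cov / Var = 0.0166 / 0.0211 = 0.7867
E[R] = Rf + β(Rm − Rf) = 4.4% + 0.7867 × (17.2% − 4.4%) = 14.4698%
α = Rp − E[R] = 5.9% − 14.4698% = -8.5698

-8.57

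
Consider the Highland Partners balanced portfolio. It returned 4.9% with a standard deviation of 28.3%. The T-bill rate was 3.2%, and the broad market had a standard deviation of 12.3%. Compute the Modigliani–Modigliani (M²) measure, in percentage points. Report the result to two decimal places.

Sharpe = (Rp − Rf) / σp = (4.9% − 3.2%) / 28.3% = 0.0601
M² = Rf + Sharpe × σm = 3.2% + 0.0601 × 12.3% = 3.9392%

3.94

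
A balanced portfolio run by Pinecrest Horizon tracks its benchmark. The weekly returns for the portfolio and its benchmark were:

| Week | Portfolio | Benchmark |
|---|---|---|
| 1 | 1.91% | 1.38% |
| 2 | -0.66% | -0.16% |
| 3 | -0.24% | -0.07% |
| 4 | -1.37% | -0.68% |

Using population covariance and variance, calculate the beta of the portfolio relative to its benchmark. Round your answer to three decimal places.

r̄p = -0.0900%,  r̄m = 0.1175%
Cov = Σ(rp − r̄p)(rm − r̄m) / 4 = 0.9330
Var(rm) = Σ(rm − r̄m)² / 4 = 0.5855
β = Cov / Var = 0.9330 / 0.5855 = 1.5935

1.594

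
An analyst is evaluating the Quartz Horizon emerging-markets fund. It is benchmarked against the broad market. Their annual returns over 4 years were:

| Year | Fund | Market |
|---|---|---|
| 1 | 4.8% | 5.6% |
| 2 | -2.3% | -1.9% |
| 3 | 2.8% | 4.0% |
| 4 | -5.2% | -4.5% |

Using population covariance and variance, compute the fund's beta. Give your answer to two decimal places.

0.96

r̄p = 0.0250%,  r̄m = 0.8000%
Cov = Σ(rp − r̄p)(rm − r̄m) / 4 = 16.4425
Var(rm) = Σ(rm − r̄m)² / 4 = 17.1650
β = Cov / Var = 16.4425 / 17.1650 = 0.9579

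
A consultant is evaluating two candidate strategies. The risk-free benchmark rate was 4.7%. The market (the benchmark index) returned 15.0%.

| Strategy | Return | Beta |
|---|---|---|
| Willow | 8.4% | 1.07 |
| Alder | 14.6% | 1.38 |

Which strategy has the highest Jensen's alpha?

Alder

Willow: α = 8.4% − [4.7% + 1.07 × (15.0% − 4.7%)] = -7.321
Alder: α = 14.6% − [4.7% + 1.38 × (15.0% − 4.7%)] = -4.314
Highest: Alder (-4.314).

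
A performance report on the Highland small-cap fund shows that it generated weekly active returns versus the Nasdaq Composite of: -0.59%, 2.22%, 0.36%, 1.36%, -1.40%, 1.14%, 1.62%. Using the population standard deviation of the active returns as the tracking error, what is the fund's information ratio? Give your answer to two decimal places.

0.56

r̄ = (-0.59 + 2.22 + 0.36 + 1.36 − 1.4 + 1.14 + 1.62) / 7 = 0.6729%
Σ(r − r̄)² = (-0.59 − 0.6729)² + (2.22 − 0.6729)² + (0.36 − 0.6729)² + … = 9.9705
σ = √[9.9705 / 7] = 1.1935%
IR = r̄ / tracking error = 0.6729 / 1.1935 = 0.5638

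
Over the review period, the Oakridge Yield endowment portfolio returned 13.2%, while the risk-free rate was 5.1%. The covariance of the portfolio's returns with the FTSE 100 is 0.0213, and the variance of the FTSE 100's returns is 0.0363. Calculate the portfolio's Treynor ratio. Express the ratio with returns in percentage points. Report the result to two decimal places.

β = Cov / Var = 0.0213 / 0.0363 = 0.5868
Treynor = (Rp − Rf) / β = (13.2% − 5.1%) / 0.5868 = 8.10 / 0.5868 = 13.8037

13.80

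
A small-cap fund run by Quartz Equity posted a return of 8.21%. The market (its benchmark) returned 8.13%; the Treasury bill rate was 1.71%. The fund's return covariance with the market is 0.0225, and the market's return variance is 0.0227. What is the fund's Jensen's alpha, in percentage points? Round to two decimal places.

0.14

β = Cov / Var = 0.0225 / 0.0227 = 0.9912
E[R] = Rf + β(Rm − Rf) = 1.71% + 0.9912 × (8.13% − 1.71%) = 8.0735%
α = Rp − E[R] = 8.21% − 8.0735% = 0.1365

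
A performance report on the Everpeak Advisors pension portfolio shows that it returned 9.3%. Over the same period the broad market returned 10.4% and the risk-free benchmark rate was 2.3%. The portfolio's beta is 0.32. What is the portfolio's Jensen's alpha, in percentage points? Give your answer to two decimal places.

4.41

CAPM expected return = Rf + β(Rm − Rf) = 2.3% + 0.32 × (10.4% − 2.3%) = 2.3 + 0.32 × 8.10 = 4.8920%
Jensen's α = Rp − E[R] = 9.3% − 4.8920% = 4.4080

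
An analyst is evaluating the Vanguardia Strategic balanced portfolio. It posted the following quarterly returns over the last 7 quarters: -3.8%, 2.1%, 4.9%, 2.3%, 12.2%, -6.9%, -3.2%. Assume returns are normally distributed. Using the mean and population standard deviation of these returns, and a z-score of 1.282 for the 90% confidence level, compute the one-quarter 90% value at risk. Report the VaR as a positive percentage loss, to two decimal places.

6.52

μ = (-3.8 + 2.1 + 4.9 + 2.3 + 12.2 − 6.9 − 3.2) / 7 = 7.60 / 7 = 1.0857%
Σ(r − μ)² = (-3.8 − 1.0857)² + (2.1 − 1.0857)² + (4.9 − 1.0857)² + … = 246.5886
population σ = √(246.5886 / 7) = √35.2269 = 5.9352%
VaR = −(μ − z·σ) = −(1.0857 − 1.282 × 5.9352) = −(-6.5232) = 6.5232%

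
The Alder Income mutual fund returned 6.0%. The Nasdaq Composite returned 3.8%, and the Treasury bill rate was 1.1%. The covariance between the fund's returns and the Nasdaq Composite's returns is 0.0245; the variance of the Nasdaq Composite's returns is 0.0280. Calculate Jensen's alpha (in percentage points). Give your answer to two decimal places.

2.54

β = Cov / Var = 0.0245 / 0.0280 = 0.8750
E[R] = Rf + β(Rm − Rf) = 1.1% + 0.8750 × (3.8% − 1.1%) = 3.4625%
α = Rp − E[R] = 6.0% − 3.4625% = 2.5375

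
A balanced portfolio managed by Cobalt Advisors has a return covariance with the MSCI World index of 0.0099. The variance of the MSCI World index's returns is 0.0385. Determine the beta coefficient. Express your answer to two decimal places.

0.26

β = Cov(Rp, Rm) / Var(Rm) = 0.0099 / 0.0385 = 0.2571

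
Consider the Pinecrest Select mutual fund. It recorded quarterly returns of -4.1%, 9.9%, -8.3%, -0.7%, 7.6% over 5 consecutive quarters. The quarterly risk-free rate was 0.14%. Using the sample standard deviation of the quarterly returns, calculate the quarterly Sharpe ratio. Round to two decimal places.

Mean return μ = 4.40 / 5 = 0.8800%
Σ(r − μ)² = (-4.1 − 0.8800)² + (9.9 − 0.8800)² + (-8.3 − 0.8800)² + … = 238.0880
σ = √[238.0880 / 4] = 7.7151%
Sharpe = (μ − rf) / σ = (0.8800 − 0.14) / 7.7151 = 0.7400 / 7.7151 = 0.0959

0.10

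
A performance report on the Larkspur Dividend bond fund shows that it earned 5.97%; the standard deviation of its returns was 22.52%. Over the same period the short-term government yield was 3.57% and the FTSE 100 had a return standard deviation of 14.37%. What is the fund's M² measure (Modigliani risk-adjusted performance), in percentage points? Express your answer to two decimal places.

5.10

Sharpe = (Rp − Rf) / σp = (5.97% − 3.57%) / 22.52% = 0.1066
M² = Rf + Sharpe × σm = 3.57% + 0.1066 × 14.37% = 5.1018%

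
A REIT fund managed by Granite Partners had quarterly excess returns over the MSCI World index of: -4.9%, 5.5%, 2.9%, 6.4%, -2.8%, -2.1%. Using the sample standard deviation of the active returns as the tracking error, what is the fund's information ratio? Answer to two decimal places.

Mean return r̄ = 5.00 / 6 = 0.8333%
Σ(r − r̄)² = (-4.9 − 0.8333)² + (5.5 − 0.8333)² + … = 111.7133
σ = √[111.7133 / 5] = 4.7268%
IR = r̄ / tracking error = 0.8333 / 4.7268 = 0.1763

0.18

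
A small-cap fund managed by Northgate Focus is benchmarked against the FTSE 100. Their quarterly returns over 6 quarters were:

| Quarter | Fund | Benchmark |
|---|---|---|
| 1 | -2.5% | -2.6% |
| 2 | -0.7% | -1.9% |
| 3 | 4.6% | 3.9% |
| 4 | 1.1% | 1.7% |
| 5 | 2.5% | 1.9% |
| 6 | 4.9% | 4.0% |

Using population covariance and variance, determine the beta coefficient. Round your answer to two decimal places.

1.01

r̄p = 1.6500%,  r̄m = 1.1667%
Cov = Σ(rp − r̄p)(rm − r̄m) / 6 = 6.7400
Var(rm) = Σ(rm − r̄m)² / 6 = 6.6522
β = Cov / Var = 6.7400 / 6.6522 = 1.0132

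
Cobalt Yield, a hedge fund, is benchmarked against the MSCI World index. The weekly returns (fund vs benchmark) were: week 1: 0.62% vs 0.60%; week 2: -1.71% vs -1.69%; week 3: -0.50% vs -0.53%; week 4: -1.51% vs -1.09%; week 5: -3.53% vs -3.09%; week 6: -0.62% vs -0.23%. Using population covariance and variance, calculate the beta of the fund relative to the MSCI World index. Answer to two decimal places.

1.09

r̄p = -1.2083%,  r̄m = -1.0050%
Cov = Σ(rp − r̄p)(rm − r̄m) / 6 = 1.4895
Var(rm) = Σ(rm − r̄m)² / 6 = 1.3710
β = Cov / Var = 1.4895 / 1.3710 = 1.0864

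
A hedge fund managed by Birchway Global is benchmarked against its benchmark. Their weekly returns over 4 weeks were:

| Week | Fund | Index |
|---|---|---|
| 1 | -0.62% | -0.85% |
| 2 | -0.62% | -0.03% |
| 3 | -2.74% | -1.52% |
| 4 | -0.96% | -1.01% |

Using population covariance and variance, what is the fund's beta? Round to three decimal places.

1.281

r̄p = -1.2350%,  r̄m = -0.8525%
Cov = Σ(rp − r̄p)(rm − r̄m) / 4 = 0.3672
Var(rm) = Σ(rm − r̄m)² / 4 = 0.2867
β = Cov / Var = 0.3672 / 0.2867 = 1.2808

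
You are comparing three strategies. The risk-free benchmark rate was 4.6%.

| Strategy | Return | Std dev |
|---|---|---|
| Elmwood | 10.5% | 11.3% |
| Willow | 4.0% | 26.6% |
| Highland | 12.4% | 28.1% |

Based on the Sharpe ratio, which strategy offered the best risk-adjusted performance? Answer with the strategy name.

Elmwood: Sharpe ratio = (10.5% − 4.6%) / 11.3% = 0.522
Willow: Sharpe ratio = (4.0% − 4.6%) / 26.6% = -0.023
Highland: Sharpe ratio = (12.4% − 4.6%) / 28.1% = 0.278
Highest: Elmwood (0.522).

Elmwood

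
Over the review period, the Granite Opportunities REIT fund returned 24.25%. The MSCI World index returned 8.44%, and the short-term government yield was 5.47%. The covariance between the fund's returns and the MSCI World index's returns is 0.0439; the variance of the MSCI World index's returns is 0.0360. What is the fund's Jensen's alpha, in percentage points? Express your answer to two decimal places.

β = Cov / Var = 0.0439 / 0.0360 = 1.2194
E[R] = Rf + β(Rm − Rf) = 5.47% + 1.2194 × (8.44% − 5.47%) = 9.0916%
α = Rp − E[R] = 24.25% − 9.0916% = 15.1584

15.16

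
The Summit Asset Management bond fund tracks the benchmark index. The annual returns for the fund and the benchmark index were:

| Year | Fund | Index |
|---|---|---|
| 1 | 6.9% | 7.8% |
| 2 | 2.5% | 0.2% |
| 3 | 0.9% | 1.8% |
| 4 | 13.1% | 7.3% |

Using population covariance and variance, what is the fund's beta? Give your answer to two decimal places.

r̄p = 5.8500%,  r̄m = 4.2750%
Cov = Σ(rp − r̄p)(rm − r̄m) / 4 = 12.8838
Var(rm) = Σ(rm − r̄m)² / 4 = 11.0769
β = Cov / Var = 12.8838 / 11.0769 = 1.1631

1.16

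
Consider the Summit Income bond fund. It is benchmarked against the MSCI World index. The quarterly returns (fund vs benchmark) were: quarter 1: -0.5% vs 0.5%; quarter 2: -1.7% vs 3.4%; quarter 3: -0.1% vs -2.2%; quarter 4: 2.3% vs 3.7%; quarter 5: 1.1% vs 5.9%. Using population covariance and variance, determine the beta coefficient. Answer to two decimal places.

0.17

r̄p = 0.2200%,  r̄m = 2.2600%
Cov = Σ(rp − r̄p)(rm − r̄m) / 5 = 1.3408
Var(rm) = Σ(rm − r̄m)² / 5 = 7.9224
β = Cov / Var = 1.3408 / 7.9224 = 0.1692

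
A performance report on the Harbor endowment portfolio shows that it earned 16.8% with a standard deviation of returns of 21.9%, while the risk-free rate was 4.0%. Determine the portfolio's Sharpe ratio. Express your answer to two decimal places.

0.58

Sharpe = (Rp − Rf) / σp = (16.8% − 4.0%) / 21.9% = 12.80% / 21.9% = 0.5845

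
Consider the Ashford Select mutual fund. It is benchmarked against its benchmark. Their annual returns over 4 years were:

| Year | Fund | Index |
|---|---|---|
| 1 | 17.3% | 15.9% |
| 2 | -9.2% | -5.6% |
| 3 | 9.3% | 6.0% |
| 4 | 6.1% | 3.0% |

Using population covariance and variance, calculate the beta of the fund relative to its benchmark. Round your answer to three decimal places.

1.217

r̄p = 5.8750%,  r̄m = 4.8250%
Cov = Σ(rp − r̄p)(rm − r̄m) / 4 = 71.8256
Var(rm) = Σ(rm − r̄m)² / 4 = 59.0119
β = Cov / Var = 71.8256 / 59.0119 = 1.2171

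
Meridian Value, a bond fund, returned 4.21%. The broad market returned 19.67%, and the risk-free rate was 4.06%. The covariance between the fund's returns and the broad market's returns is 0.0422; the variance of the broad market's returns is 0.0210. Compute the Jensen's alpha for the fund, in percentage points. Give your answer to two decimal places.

-31.22

β = Cov / Var = 0.0422 / 0.0210 = 2.0095
E[R] = Rf + β(Rm − Rf) = 4.06% + 2.0095 × (19.67% − 4.06%) = 35.4283%
α = Rp − E[R] = 4.21% − 35.4283% = -31.2183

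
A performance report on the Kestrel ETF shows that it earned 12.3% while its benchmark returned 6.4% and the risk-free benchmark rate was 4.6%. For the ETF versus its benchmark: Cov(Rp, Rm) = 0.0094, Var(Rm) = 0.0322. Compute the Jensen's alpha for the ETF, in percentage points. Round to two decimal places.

7.17

β = Cov / Var = 0.0094 / 0.0322 = 0.2919
E[R] = Rf + β(Rm − Rf) = 4.6% + 0.2919 × (6.4% − 4.6%) = 5.1254%
α = Rp − E[R] = 12.3% − 5.1254% = 7.1746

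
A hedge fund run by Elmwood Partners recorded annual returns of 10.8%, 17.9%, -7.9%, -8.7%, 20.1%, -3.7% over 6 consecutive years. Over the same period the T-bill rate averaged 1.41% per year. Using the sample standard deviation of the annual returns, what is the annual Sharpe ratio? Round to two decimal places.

μ = (10.8 + 17.9 − 7.9 − 8.7 + 20.1 − 3.7) / 6 = 4.7500%
Sample std dev = √[857.4750 / 5] = 13.0956%
Sharpe = (μ − rf) / σ = (4.7500 − 1.41) / 13.0956 = 3.3400 / 13.0956 = 0.2550

0.26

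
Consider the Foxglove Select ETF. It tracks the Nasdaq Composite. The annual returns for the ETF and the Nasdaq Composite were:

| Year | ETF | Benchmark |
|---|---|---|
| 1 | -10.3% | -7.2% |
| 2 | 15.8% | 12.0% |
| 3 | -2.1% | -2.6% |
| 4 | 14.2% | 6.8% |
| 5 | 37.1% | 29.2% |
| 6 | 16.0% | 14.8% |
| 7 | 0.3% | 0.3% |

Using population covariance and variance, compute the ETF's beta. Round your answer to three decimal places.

1.252

r̄p = 10.1429%,  r̄m = 7.6143%
Cov = Σ(rp − r̄p)(rm − r̄m) / 7 = 163.6251
Var(rm) = Σ(rm − r̄m)² / 7 = 130.6812
β = Cov / Var = 163.6251 / 130.6812 = 1.2521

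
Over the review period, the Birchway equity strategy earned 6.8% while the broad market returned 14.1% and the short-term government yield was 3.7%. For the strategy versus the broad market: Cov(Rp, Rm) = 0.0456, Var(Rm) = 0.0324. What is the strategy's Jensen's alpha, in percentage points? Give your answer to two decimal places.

β = Cov / Var = 0.0456 / 0.0324 = 1.4074
E[R] = Rf + β(Rm − Rf) = 3.7% + 1.4074 × (14.1% − 3.7%) = 18.3370%
α = Rp − E[R] = 6.8% − 18.3370% = -11.5370

-11.54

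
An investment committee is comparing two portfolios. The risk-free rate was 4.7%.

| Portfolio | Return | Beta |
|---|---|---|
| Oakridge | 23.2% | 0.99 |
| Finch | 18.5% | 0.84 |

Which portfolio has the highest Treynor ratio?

Oakridge: Treynor = (23.2% − 4.7%) / 0.99 = 18.687
Finch: Treynor = (18.5% − 4.7%) / 0.84 = 16.429
Highest: Oakridge (18.687).

Oakridge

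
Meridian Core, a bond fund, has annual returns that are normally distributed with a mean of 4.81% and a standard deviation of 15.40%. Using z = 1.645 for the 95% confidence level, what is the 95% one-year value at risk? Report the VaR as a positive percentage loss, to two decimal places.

20.52

VaR (as % loss) = −(μ − z·σ) = −(4.81% − 1.645 × 15.40%) = −(-20.5230%) = 20.5230%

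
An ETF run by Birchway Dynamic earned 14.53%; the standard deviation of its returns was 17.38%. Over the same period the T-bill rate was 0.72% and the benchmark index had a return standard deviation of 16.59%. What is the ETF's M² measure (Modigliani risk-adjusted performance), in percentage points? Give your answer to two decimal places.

Sharpe = (Rp − Rf) / σp = (14.53% − 0.72%) / 17.38% = 0.7946
M² = Rf + Sharpe × σm = 0.72% + 0.7946 × 16.59% = 13.9024%

13.90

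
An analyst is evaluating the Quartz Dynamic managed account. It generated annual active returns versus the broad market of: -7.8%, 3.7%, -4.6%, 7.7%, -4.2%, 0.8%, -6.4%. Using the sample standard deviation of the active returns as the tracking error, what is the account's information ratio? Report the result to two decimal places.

-0.27

Mean return r̄ = -10.80 / 7 = -1.5429%
Sample std dev = √[197.5571 / 6] = 5.7381%
IR = r̄ / tracking error = -1.5429 / 5.7381 = -0.2689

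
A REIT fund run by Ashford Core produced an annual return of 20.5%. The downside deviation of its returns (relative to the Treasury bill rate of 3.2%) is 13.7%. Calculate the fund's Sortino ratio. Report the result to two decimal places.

1.26

Sortino = (Rp − Rf) / σd = (20.5% − 3.2%) / 13.7% = 17.30% / 13.7% = 1.2628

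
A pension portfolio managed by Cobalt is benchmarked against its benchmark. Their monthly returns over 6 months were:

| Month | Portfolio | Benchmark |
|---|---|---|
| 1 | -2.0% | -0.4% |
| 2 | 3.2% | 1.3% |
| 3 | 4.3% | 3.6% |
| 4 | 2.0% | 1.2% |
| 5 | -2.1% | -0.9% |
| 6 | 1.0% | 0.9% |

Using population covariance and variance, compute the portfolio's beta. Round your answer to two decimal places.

1.57

r̄p = 1.0667%,  r̄m = 0.9500%
Cov = Σ(rp − r̄p)(rm − r̄m) / 6 = 3.2583
Var(rm) = Σ(rm − r̄m)² / 6 = 2.0758
β = Cov / Var = 3.2583 / 2.0758 = 1.5697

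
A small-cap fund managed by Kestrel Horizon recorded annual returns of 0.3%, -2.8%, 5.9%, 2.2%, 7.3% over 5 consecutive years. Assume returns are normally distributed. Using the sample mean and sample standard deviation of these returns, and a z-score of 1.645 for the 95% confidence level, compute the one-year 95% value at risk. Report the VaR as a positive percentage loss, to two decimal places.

Mean return r̄ = 12.90 / 5 = 2.5800%
Σ(r − r̄)² = (0.3 − 2.5800)² + (-2.8 − 2.5800)² + … = 67.5880
sample σ = √(67.5880 / 4) = √16.8970 = 4.1106%
VaR = −(r̄ − z·σ) = −(2.5800 − 1.645 × 4.1106) = −(-4.1819) = 4.1819%

4.18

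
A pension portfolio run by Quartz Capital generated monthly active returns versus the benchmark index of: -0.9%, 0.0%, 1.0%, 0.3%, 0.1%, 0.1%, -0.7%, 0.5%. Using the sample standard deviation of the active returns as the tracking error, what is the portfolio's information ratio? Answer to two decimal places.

0.08

Mean return r̄ = 0.40 / 8 = 0.0500%
Σ(r − r̄)² = (-0.9 − 0.0500)² + (0 − 0.0500)² + … = 2.6400
σ = √[2.6400 / 7] = 0.6141%
IR = r̄ / tracking error = 0.0500 / 0.6141 = 0.0814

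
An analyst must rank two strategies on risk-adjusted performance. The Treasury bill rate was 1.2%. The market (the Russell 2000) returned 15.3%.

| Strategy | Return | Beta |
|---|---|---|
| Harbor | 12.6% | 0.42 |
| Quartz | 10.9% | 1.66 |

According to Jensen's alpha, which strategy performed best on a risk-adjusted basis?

Harbor

Harbor: α = 12.6% − [1.2% + 0.42 × (15.3% − 1.2%)] = 5.478
Quartz: α = 10.9% − [1.2% + 1.66 × (15.3% − 1.2%)] = -13.706
Highest: Harbor (5.478).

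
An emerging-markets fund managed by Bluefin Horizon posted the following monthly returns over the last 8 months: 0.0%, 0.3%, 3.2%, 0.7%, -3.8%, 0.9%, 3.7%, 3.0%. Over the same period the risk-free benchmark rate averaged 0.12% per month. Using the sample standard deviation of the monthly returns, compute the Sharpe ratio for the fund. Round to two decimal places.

r̄ = (0 + 0.3 + 3.2 + 0.7 − 3.8 + 0.9 + 3.7 + 3) / 8 = 1.0000%
Σ(r − r̄)² = (0 − 1.0000)² + (0.3 − 1.0000)² + … = 40.7600
σ = √[40.7600 / 7] = 2.4131%
Sharpe = (r̄ − rf) / σ = (1.0000 − 0.12) / 2.4131 = 0.8800 / 2.4131 = 0.3647

0.36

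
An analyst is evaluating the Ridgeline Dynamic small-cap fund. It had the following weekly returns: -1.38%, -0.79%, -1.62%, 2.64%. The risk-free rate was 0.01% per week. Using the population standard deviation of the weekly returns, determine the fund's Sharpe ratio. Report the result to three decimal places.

-0.173

r̄ = (-1.38 − 0.79 − 1.62 + 2.64) / 4 = -1.150 / 4 = -0.2875%
Σ(r − r̄)² = (-1.38 − (-0.2875))² + (-0.79 − (-0.2875))² + … = 11.7919
σ = √[11.7919 / 4] = 1.7170%
Sharpe = (r̄ − rf) / σ = (-0.2875 − 0.01) / 1.7170 = -0.2975 / 1.7170 = -0.1733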